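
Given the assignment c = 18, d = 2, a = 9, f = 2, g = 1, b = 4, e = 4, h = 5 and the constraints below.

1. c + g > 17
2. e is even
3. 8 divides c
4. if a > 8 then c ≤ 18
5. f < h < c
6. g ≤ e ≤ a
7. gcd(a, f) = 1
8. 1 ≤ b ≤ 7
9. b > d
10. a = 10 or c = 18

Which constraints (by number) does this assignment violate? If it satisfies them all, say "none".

1. c + g = 18 + 1 = 19; 19 > 17 — OK.
2. e = 4 is even — OK.
3. 18 = 8×2 + 2, so 8 does not divide 18 — violated.
4. a = 9 > 8, so we need c ≤ 18; c = 18 ≤ 18 — OK.
5. values 2 < 5 < 18 — OK.
6. values 1 ≤ 4 ≤ 9 — OK.
7. gcd(9, 2) = 1 — OK.
8. b = 4 lies in [1, 7] — OK.
9. b = 4, d = 2; 4 > 2 — OK.
10. a = 9 ≠ 10, but c = 18 = 18 (second disjunct) — OK.

No — constraint 3 is not satisfied.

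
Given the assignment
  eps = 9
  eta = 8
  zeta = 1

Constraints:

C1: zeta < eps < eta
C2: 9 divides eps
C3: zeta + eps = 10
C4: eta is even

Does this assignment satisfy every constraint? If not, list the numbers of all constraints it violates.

C1: values 1, 9, 8; eps = 9 is not < eta = 8 — violated.
C2: 9 / 9 = 1, so 9 divides 9 — OK.
C3: zeta + eps = 1 + 9 = 10 — OK.
C4: eta = 8 is even — OK.

The assignment fails constraint 1.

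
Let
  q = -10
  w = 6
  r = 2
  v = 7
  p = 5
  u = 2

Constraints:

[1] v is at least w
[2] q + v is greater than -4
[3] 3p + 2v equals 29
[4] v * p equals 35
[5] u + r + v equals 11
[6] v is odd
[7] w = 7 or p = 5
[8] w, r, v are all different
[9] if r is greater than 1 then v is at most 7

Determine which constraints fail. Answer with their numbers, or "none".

[1] v = 7, w = 6; 7 ≥ 6  ✓
[2] q + v = -10 + 7 = -3; -3 > -4  ✓
[3] 3p + 2v = 3(5) + 2(7) = 29  ✓
[4] v * p = 7 * 5 = 35  ✓
[5] u + r + v = 2 + 2 + 7 = 11  ✓
[6] v = 7 is odd  ✓
[7] w = 6 ≠ 7, but p = 5 = 5 (second disjunct)  ✓
[8] values 6, 2, 7 are pairwise distinct  ✓
[9] r = 2 > 1, so we need v ≤ 7; v = 7 ≤ 7  ✓

No violations.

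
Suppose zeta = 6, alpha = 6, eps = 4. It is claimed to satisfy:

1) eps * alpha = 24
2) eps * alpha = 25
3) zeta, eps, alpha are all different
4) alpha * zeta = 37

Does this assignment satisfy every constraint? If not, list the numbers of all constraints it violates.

Constraints 2, 3, 4 are violated.

1) eps * alpha = 4 * 6 = 24  OK
2) eps * alpha = 4 * 6 = 24, not 25  FAIL
3) zeta = alpha = 6, not all different  FAIL
4) alpha * zeta = 6 * 6 = 36, not 37  FAIL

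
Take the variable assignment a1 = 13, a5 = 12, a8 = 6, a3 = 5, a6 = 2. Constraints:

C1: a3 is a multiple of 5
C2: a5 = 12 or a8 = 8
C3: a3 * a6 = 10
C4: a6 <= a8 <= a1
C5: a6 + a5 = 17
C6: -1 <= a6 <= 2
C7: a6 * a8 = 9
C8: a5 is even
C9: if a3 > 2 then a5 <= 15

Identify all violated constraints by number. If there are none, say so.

C1: 5 / 5 = 1, so 5 divides 5 — satisfied.
C2: a5 = 12 = 12 (first disjunct) — satisfied.
C3: a3 * a6 = 5 * 2 = 10 — satisfied.
C4: values 2 <= 6 <= 13 — satisfied.
C5: a6 + a5 = 2 + 12 = 14, not 17 — violated.
C6: a6 = 2 lies in [-1, 2] — satisfied.
C7: a6 * a8 = 2 * 6 = 12, not 9 — violated.
C8: a5 = 12 is even — satisfied.
C9: a3 = 5 > 2, so we need a5 ≤ 15; a5 = 12 ≤ 15 — satisfied.

Constraints 5, 7 do not hold.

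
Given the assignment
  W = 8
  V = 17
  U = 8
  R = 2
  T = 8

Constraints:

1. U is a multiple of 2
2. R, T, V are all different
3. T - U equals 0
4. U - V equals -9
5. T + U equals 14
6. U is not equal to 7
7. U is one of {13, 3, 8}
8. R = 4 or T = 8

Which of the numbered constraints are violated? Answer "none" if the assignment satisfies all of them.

Constraint 5 is violated.

1. 8 / 2 = 4, so 2 divides 8 — holds.
2. values 2, 8, 17 are pairwise distinct — holds.
3. T - U = 8 - 8 = 0 — holds.
4. U - V = 8 - 17 = -9 — holds.
5. T + U = 8 + 8 = 16, not 14 — does not hold.
6. U = 8, and 8 ≠ 7 — holds.
7. U = 8 is in {13, 3, 8} — holds.
8. R = 2 ≠ 4, but T = 8 = 8 (second disjunct) — holds.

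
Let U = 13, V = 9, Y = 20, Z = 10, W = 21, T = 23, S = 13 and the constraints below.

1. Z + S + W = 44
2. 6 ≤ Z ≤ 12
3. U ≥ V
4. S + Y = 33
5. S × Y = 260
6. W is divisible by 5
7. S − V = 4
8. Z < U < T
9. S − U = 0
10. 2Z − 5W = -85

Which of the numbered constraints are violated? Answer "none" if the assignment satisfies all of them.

Constraint 6 does not hold.

1. Z + S + W = 10 + 13 + 21 = 44  ✔
2. Z = 10 lies in [6, 12]  ✔
3. U = 13, V = 9; 13 ≥ 9  ✔
4. S + Y = 13 + 20 = 33  ✔
5. S × Y = 13 × 20 = 260  ✔
6. 21 = 5×4 + 1, so 5 does not divide 21  ✘
7. S − V = 13 − 9 = 4  ✔
8. values 10 < 13 < 23  ✔
9. S − U = 13 − 13 = 0  ✔
10. 2Z − 5W = 2(10) − 5(21) = -85  ✔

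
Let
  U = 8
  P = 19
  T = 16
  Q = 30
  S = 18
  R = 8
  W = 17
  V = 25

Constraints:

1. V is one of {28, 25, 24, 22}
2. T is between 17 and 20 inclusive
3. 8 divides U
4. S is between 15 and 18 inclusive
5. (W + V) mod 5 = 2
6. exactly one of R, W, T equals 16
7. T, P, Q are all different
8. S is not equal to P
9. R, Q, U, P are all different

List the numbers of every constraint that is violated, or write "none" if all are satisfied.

No — constraints 2 and 9 are not satisfied.

1. V = 25 is in {28, 25, 24, 22}  yes
2. T = 16 is outside [17, 20]  no
3. 8 / 8 = 1, so 8 divides 8  yes
4. S = 18 lies in [15, 18]  yes
5. W + V = 42; 42 mod 5 = 2  yes
6. R=8, W=17, T=16; 1 of them equals 16  yes
7. values 16, 19, 30 are pairwise distinct  yes
8. S = 18, P = 19; distinct  yes
9. R = U = 8, not all different  no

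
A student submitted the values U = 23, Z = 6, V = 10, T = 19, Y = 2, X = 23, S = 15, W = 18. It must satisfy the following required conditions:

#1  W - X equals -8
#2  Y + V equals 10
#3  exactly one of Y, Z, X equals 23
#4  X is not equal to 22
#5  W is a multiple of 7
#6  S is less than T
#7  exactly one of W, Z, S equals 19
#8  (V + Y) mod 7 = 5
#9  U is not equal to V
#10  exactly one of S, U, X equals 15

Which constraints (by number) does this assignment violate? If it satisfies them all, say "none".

#1 W - X = 18 - 23 = -5, not -8  false
#2 Y + V = 2 + 10 = 12, not 10  false
#3 Y=2, Z=6, X=23; 1 of them equals 23  true
#4 X = 23, and 23 ≠ 22  true
#5 18 = 7*2 + 4, so 7 does not divide 18  false
#6 S = 15, T = 19; 15 < 19  true
#7 W=18, Z=6, S=15; 0 of them equal 19, not exactly one  false
#8 V + Y = 12; 12 mod 7 = 5  true
#9 U = 23, V = 10; distinct  true
#10 S=15, U=23, X=23; 1 of them equals 15  true

The assignment fails constraints 1, 2, 5, and 7.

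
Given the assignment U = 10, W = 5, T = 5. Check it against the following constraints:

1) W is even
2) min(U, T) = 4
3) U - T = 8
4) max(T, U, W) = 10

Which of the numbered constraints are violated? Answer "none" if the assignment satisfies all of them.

1) W = 5 is odd — violated.
2) min(10, 5) = 5, not 4 — violated.
3) U - T = 10 - 5 = 5, not 8 — violated.
4) max(5, 10, 5) = 10 — satisfied.

The assignment fails constraints 1, 2, and 3.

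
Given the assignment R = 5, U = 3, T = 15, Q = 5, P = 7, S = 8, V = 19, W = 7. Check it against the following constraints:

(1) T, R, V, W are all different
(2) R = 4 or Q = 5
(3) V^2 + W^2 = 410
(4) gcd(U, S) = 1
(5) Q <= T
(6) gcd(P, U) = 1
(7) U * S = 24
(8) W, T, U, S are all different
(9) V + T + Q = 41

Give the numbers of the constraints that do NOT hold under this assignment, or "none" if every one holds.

No — constraint 9 is not satisfied.

(1) values 15, 5, 19, 7 are pairwise distinct  holds
(2) R = 5 ≠ 4, but Q = 5 = 5 (second disjunct)  holds
(3) V^2 + W^2 = 19^2 + 7^2 = 361 + 49 = 410  holds
(4) gcd(3, 8) = 1  holds
(5) Q = 5, T = 15; 5 ≤ 15  holds
(6) gcd(7, 3) = 1  holds
(7) U * S = 3 * 8 = 24  holds
(8) values 7, 15, 3, 8 are pairwise distinct  holds
(9) V + T + Q = 19 + 15 + 5 = 39, not 41  fails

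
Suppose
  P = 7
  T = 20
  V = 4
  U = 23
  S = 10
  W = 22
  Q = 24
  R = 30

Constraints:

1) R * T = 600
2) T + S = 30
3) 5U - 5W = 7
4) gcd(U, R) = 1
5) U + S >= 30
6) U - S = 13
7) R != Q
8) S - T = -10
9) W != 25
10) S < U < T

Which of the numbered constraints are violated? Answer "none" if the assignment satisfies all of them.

1) R * T = 30 * 20 = 600  yes
2) T + S = 20 + 10 = 30  yes
3) 5U - 5W = 5(23) - 5(22) = 5, not 7  no
4) gcd(23, 30) = 1  yes
5) U + S = 23 + 10 = 33; 33 ≥ 30  yes
6) U - S = 23 - 10 = 13  yes
7) R = 30, Q = 24; distinct  yes
8) S - T = 10 - 20 = -10  yes
9) W = 22, and 22 ≠ 25  yes
10) values 10, 23, 20; U = 23 is not < T = 20  no

No — constraints 3 and 10 are not satisfied.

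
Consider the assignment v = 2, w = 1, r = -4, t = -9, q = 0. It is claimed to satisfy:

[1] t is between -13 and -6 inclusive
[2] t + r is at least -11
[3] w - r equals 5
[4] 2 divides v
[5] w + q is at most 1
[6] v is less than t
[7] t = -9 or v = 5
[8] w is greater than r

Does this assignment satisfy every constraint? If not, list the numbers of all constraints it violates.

[1] t = -9 lies in [-13, -6]  holds
[2] t + r = -9 + (-4) = -13; -13 < -11, bound -11 not met  fails
[3] w - r = 1 - (-4) = 5  holds
[4] 2 / 2 = 1, so 2 divides 2  holds
[5] w + q = 1 + 0 = 1; 1 ≤ 1  holds
[6] v = 2, t = -9; 2 ≥ -9 (want <)  fails
[7] t = -9 = -9 (first disjunct)  holds
[8] w = 1, r = -4; 1 > -4  holds

The assignment fails constraints 2, 6.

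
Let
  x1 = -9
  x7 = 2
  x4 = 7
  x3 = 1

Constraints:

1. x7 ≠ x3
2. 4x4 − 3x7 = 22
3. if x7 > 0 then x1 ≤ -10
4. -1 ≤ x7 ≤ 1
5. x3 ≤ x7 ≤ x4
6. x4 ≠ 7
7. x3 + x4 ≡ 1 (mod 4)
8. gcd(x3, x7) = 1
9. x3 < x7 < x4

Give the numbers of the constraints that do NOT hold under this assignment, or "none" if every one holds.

Violated: 3, 4, 6, 7.

1. x7 = 2, x3 = 1; distinct — satisfied.
2. 4x4 − 3x7 = 4(7) − 3(2) = 22 — satisfied.
3. x7 = 2 > 0, so we need x1 ≤ -10; but x1 = -9 > -10 — violated.
4. x7 = 2 is outside [-1, 1] — violated.
5. values 1 ≤ 2 ≤ 7 — satisfied.
6. x4 = 7, but 7 is required to differ — violated.
7. x3 + x4 = 8; 8 mod 4 = 0, not 1 — violated.
8. gcd(1, 2) = 1 — satisfied.
9. values 1 < 2 < 7 — satisfied.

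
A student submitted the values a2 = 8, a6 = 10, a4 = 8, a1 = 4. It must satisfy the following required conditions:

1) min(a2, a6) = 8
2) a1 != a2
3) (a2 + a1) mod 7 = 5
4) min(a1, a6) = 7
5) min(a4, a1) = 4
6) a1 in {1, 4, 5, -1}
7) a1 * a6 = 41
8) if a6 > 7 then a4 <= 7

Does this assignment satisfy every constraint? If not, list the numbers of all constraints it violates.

1) min(8, 10) = 8 — holds.
2) a1 = 4, a2 = 8; distinct — holds.
3) a2 + a1 = 12; 12 mod 7 = 5 — holds.
4) min(4, 10) = 4, not 7 — fails.
5) min(8, 4) = 4 — holds.
6) a1 = 4 is in {1, 4, 5, -1} — holds.
7) a1 * a6 = 4 * 10 = 40, not 41 — fails.
8) a6 = 10 > 7, so we need a4 ≤ 7; but a4 = 8 > 7 — fails.

Constraints 4, 7, and 8 do not hold.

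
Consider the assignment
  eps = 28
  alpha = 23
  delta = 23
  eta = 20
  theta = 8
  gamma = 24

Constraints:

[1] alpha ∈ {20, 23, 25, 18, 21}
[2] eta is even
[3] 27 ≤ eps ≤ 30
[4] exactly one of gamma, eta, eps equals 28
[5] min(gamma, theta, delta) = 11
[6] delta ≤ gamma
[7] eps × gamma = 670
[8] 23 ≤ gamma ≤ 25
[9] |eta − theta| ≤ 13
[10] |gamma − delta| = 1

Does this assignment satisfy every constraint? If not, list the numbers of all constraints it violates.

Violated: 5, 7.

[1] alpha = 23 is in {20, 23, 25, 18, 21}  yes
[2] eta = 20 is even  yes
[3] eps = 28 lies in [27, 30]  yes
[4] gamma=24, eta=20, eps=28; 1 of them equals 28  yes
[5] min(24, 8, 23) = 8, not 11  no
[6] delta = 23, gamma = 24; 23 ≤ 24  yes
[7] eps × gamma = 28 × 24 = 672, not 670  no
[8] gamma = 24 lies in [23, 25]  yes
[9] |20 − 8| = 12; 12 ≤ 13  yes
[10] |24 − 23| = 1  yes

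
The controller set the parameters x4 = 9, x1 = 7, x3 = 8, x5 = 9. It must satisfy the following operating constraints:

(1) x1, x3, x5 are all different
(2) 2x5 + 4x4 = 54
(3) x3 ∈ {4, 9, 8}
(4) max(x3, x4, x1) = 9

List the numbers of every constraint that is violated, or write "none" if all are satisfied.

All constraints are satisfied.

(1) values 7, 8, 9 are pairwise distinct — satisfied.
(2) 2x5 + 4x4 = 2(9) + 4(9) = 54 — satisfied.
(3) x3 = 8 is in {4, 9, 8} — satisfied.
(4) max(8, 9, 7) = 9 — satisfied.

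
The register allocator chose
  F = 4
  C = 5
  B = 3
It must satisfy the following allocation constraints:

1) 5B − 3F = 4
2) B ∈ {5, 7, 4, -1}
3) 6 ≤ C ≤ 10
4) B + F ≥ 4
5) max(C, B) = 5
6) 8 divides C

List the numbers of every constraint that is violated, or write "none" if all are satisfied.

1) 5B − 3F = 5(3) − 3(4) = 3, not 4 — fails.
2) B = 3 is not in {5, 7, 4, -1} — fails.
3) C = 5 is outside [6, 10] — fails.
4) B + F = 3 + 4 = 7; 7 ≥ 4 — holds.
5) max(5, 3) = 5 — holds.
6) 5 = 8×0 + 5, so 8 does not divide 5 — fails.

Constraints 1, 2, 3, and 6 are violated.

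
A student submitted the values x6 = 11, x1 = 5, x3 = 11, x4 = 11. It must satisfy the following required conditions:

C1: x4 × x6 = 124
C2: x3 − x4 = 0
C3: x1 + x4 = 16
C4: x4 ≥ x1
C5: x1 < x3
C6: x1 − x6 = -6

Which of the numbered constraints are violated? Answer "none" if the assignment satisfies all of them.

C1: x4 × x6 = 11 × 11 = 121, not 124  fails
C2: x3 − x4 = 11 − 11 = 0  holds
C3: x1 + x4 = 5 + 11 = 16  holds
C4: x4 = 11, x1 = 5; 11 ≥ 5  holds
C5: x1 = 5, x3 = 11; 5 < 11  holds
C6: x1 − x6 = 5 − 11 = -6  holds

Constraint 1 does not hold.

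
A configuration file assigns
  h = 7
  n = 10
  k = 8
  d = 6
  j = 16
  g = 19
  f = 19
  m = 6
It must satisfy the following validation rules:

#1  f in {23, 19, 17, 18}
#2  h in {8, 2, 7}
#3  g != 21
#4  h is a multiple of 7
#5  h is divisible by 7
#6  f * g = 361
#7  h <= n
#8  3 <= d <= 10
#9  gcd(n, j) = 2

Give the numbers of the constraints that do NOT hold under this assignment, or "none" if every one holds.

#1 f = 19 is in {23, 19, 17, 18} — satisfied.
#2 h = 7 is in {8, 2, 7} — satisfied.
#3 g = 19, and 19 ≠ 21 — satisfied.
#4 7 / 7 = 1, so 7 divides 7 — satisfied.
#5 7 / 7 = 1, so 7 divides 7 — satisfied.
#6 f * g = 19 * 19 = 361 — satisfied.
#7 h = 7, n = 10; 7 ≤ 10 — satisfied.
#8 d = 6 lies in [3, 10] — satisfied.
#9 gcd(10, 16) = 2 — satisfied.

No violations.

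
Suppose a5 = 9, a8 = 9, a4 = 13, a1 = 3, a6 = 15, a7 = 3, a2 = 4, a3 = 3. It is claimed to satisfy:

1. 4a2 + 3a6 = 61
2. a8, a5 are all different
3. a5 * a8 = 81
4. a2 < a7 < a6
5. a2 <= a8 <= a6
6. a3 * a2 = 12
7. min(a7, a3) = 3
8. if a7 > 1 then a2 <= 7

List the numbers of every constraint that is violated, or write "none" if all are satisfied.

1. 4a2 + 3a6 = 4(4) + 3(15) = 61  ✔
2. a8 = a5 = 9, not all different  ✘
3. a5 * a8 = 9 * 9 = 81  ✔
4. values 4, 3, 15; a2 = 4 is not < a7 = 3  ✘
5. values 4 <= 9 <= 15  ✔
6. a3 * a2 = 3 * 4 = 12  ✔
7. min(3, 3) = 3  ✔
8. a7 = 3 > 1, so we need a2 ≤ 7; a2 = 4 ≤ 7  ✔

Violated: 2, 4.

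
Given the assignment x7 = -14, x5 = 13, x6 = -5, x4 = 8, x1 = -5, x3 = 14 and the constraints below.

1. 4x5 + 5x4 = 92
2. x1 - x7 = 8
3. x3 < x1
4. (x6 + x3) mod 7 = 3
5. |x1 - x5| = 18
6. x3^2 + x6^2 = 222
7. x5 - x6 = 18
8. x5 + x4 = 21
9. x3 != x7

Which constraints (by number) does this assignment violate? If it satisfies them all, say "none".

1. 4x5 + 5x4 = 4(13) + 5(8) = 92 — holds.
2. x1 - x7 = -5 - (-14) = 9, not 8 — fails.
3. x3 = 14, x1 = -5; 14 ≥ -5 (want <) — fails.
4. x6 + x3 = 9; 9 mod 7 = 2, not 3 — fails.
5. |-5 - 13| = 18 — holds.
6. x3^2 + x6^2 = 14^2 + (-5)^2 = 196 + 25 = 221, not 222 — fails.
7. x5 - x6 = 13 - (-5) = 18 — holds.
8. x5 + x4 = 13 + 8 = 21 — holds.
9. x3 = 14, x7 = -14; distinct — holds.

Constraints 2, 3, 4, and 6 do not hold.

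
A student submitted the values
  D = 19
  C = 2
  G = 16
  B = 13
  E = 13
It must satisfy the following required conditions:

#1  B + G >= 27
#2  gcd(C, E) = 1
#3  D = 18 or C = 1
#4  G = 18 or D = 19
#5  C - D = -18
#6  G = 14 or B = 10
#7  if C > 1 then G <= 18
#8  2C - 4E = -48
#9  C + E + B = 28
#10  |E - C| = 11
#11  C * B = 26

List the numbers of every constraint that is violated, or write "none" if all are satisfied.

No — constraints 3, 5, and 6 are not satisfied.

#1 B + G = 13 + 16 = 29; 29 ≥ 27  yes
#2 gcd(2, 13) = 1  yes
#3 D = 19 ≠ 18 and C = 2 ≠ 1; both disjuncts false  no
#4 G = 16 ≠ 18, but D = 19 = 19 (second disjunct)  yes
#5 C - D = 2 - 19 = -17, not -18  no
#6 G = 16 ≠ 14 and B = 13 ≠ 10; both disjuncts false  no
#7 C = 2 > 1, so we need G ≤ 18; G = 16 ≤ 18  yes
#8 2C - 4E = 2(2) - 4(13) = -48  yes
#9 C + E + B = 2 + 13 + 13 = 28  yes
#10 |13 - 2| = 11  yes
#11 C * B = 2 * 13 = 26  yes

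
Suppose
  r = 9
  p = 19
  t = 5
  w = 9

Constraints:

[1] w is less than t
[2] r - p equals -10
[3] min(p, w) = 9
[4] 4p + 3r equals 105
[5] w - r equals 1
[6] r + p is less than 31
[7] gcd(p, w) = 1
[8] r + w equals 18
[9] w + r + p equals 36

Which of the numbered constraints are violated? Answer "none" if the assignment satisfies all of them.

Constraints 1, 4, 5, and 9 do not hold.

[1] w = 9, t = 5; 9 ≥ 5 (want <) — does not hold.
[2] r - p = 9 - 19 = -10 — holds.
[3] min(19, 9) = 9 — holds.
[4] 4p + 3r = 4(19) + 3(9) = 103, not 105 — does not hold.
[5] w - r = 9 - 9 = 0, not 1 — does not hold.
[6] r + p = 9 + 19 = 28; 28 < 31 — holds.
[7] gcd(19, 9) = 1 — holds.
[8] r + w = 9 + 9 = 18 — holds.
[9] w + r + p = 9 + 9 + 19 = 37, not 36 — does not hold.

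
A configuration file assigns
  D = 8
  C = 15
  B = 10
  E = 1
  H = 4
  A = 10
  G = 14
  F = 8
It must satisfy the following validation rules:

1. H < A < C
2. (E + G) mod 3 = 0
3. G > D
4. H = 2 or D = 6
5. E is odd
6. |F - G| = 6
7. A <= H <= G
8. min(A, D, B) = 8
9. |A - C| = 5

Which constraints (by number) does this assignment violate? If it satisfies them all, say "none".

1. values 4 < 10 < 15  holds
2. E + G = 15; 15 mod 3 = 0  holds
3. G = 14, D = 8; 14 > 8  holds
4. H = 4 ≠ 2 and D = 8 ≠ 6; both disjuncts false  fails
5. E = 1 is odd  holds
6. |8 - 14| = 6  holds
7. values 10, 4, 14; A = 10 is not <= H = 4  fails
8. min(10, 8, 10) = 8  holds
9. |10 - 15| = 5  holds

Violated: 4, 7.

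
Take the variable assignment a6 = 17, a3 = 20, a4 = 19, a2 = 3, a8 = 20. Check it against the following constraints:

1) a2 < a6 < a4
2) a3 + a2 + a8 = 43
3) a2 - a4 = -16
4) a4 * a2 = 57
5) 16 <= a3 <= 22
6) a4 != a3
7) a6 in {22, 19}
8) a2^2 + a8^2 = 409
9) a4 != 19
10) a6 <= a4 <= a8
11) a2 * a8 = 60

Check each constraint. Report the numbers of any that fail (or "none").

The assignment fails constraints 7 and 9.

1) values 3 < 17 < 19 — holds.
2) a3 + a2 + a8 = 20 + 3 + 20 = 43 — holds.
3) a2 - a4 = 3 - 19 = -16 — holds.
4) a4 * a2 = 19 * 3 = 57 — holds.
5) a3 = 20 lies in [16, 22] — holds.
6) a4 = 19, a3 = 20; distinct — holds.
7) a6 = 17 is not in {22, 19} — does not hold.
8) a2^2 + a8^2 = 3^2 + 20^2 = 9 + 400 = 409 — holds.
9) a4 = 19, but 19 is required to differ — does not hold.
10) values 17 <= 19 <= 20 — holds.
11) a2 * a8 = 3 * 20 = 60 — holds.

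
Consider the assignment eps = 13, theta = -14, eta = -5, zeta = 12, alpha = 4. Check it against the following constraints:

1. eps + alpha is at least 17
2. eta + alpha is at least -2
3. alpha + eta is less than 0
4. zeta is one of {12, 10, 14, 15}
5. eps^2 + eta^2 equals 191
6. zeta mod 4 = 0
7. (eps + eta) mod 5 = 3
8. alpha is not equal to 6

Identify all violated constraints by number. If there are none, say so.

1. eps + alpha = 13 + 4 = 17; 17 ≥ 17 — holds.
2. eta + alpha = -5 + 4 = -1; -1 ≥ -2 — holds.
3. alpha + eta = 4 + (-5) = -1; -1 < 0 — holds.
4. zeta = 12 is in {12, 10, 14, 15} — holds.
5. eps^2 + eta^2 = 13^2 + (-5)^2 = 169 + 25 = 194, not 191 — fails.
6. 12 mod 4 = 0 — holds.
7. eps + eta = 8; 8 mod 5 = 3 — holds.
8. alpha = 4, and 4 ≠ 6 — holds.

Constraint 5 is violated.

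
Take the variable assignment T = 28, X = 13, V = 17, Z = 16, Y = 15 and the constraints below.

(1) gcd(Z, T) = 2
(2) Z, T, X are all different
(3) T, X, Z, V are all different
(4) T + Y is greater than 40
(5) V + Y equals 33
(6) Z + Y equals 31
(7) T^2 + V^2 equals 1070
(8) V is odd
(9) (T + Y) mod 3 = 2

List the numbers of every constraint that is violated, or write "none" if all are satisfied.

(1) gcd(16, 28) = 4, not 2 — violated.
(2) values 16, 28, 13 are pairwise distinct — satisfied.
(3) values 28, 13, 16, 17 are pairwise distinct — satisfied.
(4) T + Y = 28 + 15 = 43; 43 > 40 — satisfied.
(5) V + Y = 17 + 15 = 32, not 33 — violated.
(6) Z + Y = 16 + 15 = 31 — satisfied.
(7) T^2 + V^2 = 28^2 + 17^2 = 784 + 289 = 1073, not 1070 — violated.
(8) V = 17 is odd — satisfied.
(9) T + Y = 43; 43 mod 3 = 1, not 2 — violated.

No — constraints 1, 5, 7, and 9 are not satisfied.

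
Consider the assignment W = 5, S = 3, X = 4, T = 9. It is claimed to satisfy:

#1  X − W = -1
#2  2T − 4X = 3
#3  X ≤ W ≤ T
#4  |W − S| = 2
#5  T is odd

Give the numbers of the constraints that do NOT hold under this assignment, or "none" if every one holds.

The assignment fails constraint 2.

#1 X − W = 4 − 5 = -1 — holds.
#2 2T − 4X = 2(9) − 4(4) = 2, not 3 — does not hold.
#3 values 4 ≤ 5 ≤ 9 — holds.
#4 |5 − 3| = 2 — holds.
#5 T = 9 is odd — holds.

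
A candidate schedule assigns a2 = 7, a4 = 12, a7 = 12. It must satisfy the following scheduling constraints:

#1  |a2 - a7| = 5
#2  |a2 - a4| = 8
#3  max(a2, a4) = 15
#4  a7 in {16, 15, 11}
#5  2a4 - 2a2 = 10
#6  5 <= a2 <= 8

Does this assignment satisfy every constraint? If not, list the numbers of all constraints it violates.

Constraints 2, 3, and 4 do not hold.

#1 |7 - 12| = 5  holds
#2 |7 - 12| = 5, not 8  fails
#3 max(7, 12) = 12, not 15  fails
#4 a7 = 12 is not in {16, 15, 11}  fails
#5 2a4 - 2a2 = 2(12) - 2(7) = 10  holds
#6 a2 = 7 lies in [5, 8]  holds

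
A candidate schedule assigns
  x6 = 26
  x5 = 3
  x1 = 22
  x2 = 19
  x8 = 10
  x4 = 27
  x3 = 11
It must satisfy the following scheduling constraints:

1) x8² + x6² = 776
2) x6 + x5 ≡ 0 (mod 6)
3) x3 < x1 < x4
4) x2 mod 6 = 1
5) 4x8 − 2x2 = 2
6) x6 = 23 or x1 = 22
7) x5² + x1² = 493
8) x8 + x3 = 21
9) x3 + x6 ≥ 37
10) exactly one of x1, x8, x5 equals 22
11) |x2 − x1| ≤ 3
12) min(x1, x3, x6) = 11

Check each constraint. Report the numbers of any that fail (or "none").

Violated: 2.

1) x8² + x6² = 10² + 26² = 100 + 676 = 776  true
2) x6 + x5 = 29; 29 mod 6 = 5, not 0  false
3) values 11 < 22 < 27  true
4) 19 mod 6 = 1  true
5) 4x8 − 2x2 = 4(10) − 2(19) = 2  true
6) x6 = 26 ≠ 23, but x1 = 22 = 22 (second disjunct)  true
7) x5² + x1² = 3² + 22² = 9 + 484 = 493  true
8) x8 + x3 = 10 + 11 = 21  true
9) x3 + x6 = 11 + 26 = 37; 37 ≥ 37  true
10) x1=22, x8=10, x5=3; 1 of them equals 22  true
11) |19 − 22| = 3; 3 ≤ 3  true
12) min(22, 11, 26) = 11  true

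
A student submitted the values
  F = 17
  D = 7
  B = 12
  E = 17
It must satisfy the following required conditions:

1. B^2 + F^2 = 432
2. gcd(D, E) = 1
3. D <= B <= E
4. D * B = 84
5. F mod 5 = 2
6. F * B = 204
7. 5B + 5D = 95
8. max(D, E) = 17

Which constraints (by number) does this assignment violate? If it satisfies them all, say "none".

Constraint 1 does not hold.

1. B^2 + F^2 = 12^2 + 17^2 = 144 + 289 = 433, not 432 — violated.
2. gcd(7, 17) = 1 — satisfied.
3. values 7 <= 12 <= 17 — satisfied.
4. D * B = 7 * 12 = 84 — satisfied.
5. 17 mod 5 = 2 — satisfied.
6. F * B = 17 * 12 = 204 — satisfied.
7. 5B + 5D = 5(12) + 5(7) = 95 — satisfied.
8. max(7, 17) = 17 — satisfied.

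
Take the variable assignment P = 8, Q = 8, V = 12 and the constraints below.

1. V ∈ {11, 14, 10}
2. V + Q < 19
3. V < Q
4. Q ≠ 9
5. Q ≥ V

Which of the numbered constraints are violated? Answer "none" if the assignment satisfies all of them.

No — constraints 1, 2, 3, and 5 are not satisfied.

1. V = 12 is not in {11, 14, 10} — violated.
2. V + Q = 12 + 8 = 20; 20 ≥ 19, bound 19 not met — violated.
3. V = 12, Q = 8; 12 ≥ 8 (want <) — violated.
4. Q = 8, and 8 ≠ 9 — OK.
5. Q = 8, V = 12; 8 < 12 (want ≥) — violated.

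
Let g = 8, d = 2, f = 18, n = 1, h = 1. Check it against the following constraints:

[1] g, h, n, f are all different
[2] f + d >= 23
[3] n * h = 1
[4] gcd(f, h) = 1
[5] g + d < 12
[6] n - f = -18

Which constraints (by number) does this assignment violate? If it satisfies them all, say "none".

No — constraints 1, 2, and 6 are not satisfied.

[1] h = n = 1, not all different — violated.
[2] f + d = 18 + 2 = 20; 20 < 23, bound 23 not met — violated.
[3] n * h = 1 * 1 = 1 — OK.
[4] gcd(18, 1) = 1 — OK.
[5] g + d = 8 + 2 = 10; 10 < 12 — OK.
[6] n - f = 1 - 18 = -17, not -18 — violated.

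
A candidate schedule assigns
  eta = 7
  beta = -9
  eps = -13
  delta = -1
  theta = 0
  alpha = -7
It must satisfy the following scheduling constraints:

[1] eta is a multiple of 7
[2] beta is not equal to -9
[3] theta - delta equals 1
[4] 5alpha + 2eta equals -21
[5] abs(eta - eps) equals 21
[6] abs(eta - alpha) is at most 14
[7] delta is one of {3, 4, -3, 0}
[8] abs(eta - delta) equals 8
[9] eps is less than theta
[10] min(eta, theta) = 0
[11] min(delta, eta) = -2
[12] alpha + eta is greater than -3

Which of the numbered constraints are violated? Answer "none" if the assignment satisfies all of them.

[1] 7 / 7 = 1, so 7 divides 7  true
[2] beta = -9, but -9 is required to differ  false
[3] theta - delta = 0 - (-1) = 1  true
[4] 5alpha + 2eta = 5(-7) + 2(7) = -21  true
[5] abs(7 - (-13)) = 20, not 21  false
[6] abs(7 - (-7)) = 14; 14 ≤ 14  true
[7] delta = -1 is not in {3, 4, -3, 0}  false
[8] abs(7 - (-1)) = 8  true
[9] eps = -13, theta = 0; -13 < 0  true
[10] min(7, 0) = 0  true
[11] min(-1, 7) = -1, not -2  false
[12] alpha + eta = -7 + 7 = 0; 0 > -3  true

Constraints 2, 5, 7, and 11 are violated.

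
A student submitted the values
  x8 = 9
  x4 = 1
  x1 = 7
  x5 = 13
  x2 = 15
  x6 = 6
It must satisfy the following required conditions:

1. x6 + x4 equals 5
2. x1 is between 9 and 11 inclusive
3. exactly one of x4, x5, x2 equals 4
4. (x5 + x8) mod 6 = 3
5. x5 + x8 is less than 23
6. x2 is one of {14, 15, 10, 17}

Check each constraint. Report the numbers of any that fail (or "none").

1. x6 + x4 = 6 + 1 = 7, not 5 — violated.
2. x1 = 7 is outside [9, 11] — violated.
3. x4=1, x5=13, x2=15; 0 of them equal 4, not exactly one — violated.
4. x5 + x8 = 22; 22 mod 6 = 4, not 3 — violated.
5. x5 + x8 = 13 + 9 = 22; 22 < 23 — OK.
6. x2 = 15 is in {14, 15, 10, 17} — OK.

No — constraints 1, 2, 3, 4 are not satisfied.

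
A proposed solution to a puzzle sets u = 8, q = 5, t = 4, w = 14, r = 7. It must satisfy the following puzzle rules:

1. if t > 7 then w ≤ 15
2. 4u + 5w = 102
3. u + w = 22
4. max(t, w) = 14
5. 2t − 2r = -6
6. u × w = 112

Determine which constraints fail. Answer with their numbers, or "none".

All constraints are satisfied.

1. t = 4, not > 7; antecedent false, conditional vacuously true — holds.
2. 4u + 5w = 4(8) + 5(14) = 102 — holds.
3. u + w = 8 + 14 = 22 — holds.
4. max(4, 14) = 14 — holds.
5. 2t − 2r = 2(4) − 2(7) = -6 — holds.
6. u × w = 8 × 14 = 112 — holds.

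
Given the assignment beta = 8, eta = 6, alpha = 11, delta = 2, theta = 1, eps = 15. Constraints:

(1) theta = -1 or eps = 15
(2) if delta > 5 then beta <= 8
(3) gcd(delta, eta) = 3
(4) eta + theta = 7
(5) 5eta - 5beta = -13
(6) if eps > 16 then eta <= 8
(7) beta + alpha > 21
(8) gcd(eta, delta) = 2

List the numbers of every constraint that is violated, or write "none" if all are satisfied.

Violated: 3, 5, 7.

(1) theta = 1 ≠ -1, but eps = 15 = 15 (second disjunct) — holds.
(2) delta = 2, not > 5; antecedent false, conditional vacuously true — holds.
(3) gcd(2, 6) = 2, not 3 — does not hold.
(4) eta + theta = 6 + 1 = 7 — holds.
(5) 5eta - 5beta = 5(6) - 5(8) = -10, not -13 — does not hold.
(6) eps = 15, not > 16; antecedent false, conditional vacuously true — holds.
(7) beta + alpha = 8 + 11 = 19; 19 ≤ 21, bound 21 not met — does not hold.
(8) gcd(6, 2) = 2 — holds.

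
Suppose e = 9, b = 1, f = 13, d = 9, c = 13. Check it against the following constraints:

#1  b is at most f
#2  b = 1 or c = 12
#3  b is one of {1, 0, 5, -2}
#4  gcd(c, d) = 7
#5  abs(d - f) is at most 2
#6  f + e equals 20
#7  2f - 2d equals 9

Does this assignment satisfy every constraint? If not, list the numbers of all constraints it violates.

The assignment fails constraints 4, 5, 6, and 7.

#1 b = 1, f = 13; 1 ≤ 13  OK
#2 b = 1 = 1 (first disjunct)  OK
#3 b = 1 is in {1, 0, 5, -2}  OK
#4 gcd(13, 9) = 1, not 7  FAIL
#5 abs(9 - 13) = 4; 4 > 2, exceeds bound 2  FAIL
#6 f + e = 13 + 9 = 22, not 20  FAIL
#7 2f - 2d = 2(13) - 2(9) = 8, not 9  FAIL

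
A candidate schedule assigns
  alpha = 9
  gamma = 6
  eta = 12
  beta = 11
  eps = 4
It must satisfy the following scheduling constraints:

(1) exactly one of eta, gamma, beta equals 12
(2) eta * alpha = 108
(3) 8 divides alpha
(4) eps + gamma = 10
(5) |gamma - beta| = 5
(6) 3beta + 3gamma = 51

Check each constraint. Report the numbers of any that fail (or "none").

The assignment fails constraint 3.

(1) eta=12, gamma=6, beta=11; 1 of them equals 12 — holds.
(2) eta * alpha = 12 * 9 = 108 — holds.
(3) 9 = 8*1 + 1, so 8 does not divide 9 — fails.
(4) eps + gamma = 4 + 6 = 10 — holds.
(5) |6 - 11| = 5 — holds.
(6) 3beta + 3gamma = 3(11) + 3(6) = 51 — holds.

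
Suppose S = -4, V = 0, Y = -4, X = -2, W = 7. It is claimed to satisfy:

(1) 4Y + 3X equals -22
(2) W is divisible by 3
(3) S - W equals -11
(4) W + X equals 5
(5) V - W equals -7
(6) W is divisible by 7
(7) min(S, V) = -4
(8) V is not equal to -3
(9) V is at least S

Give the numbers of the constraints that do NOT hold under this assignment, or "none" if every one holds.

Constraint 2 does not hold.

(1) 4Y + 3X = 4(-4) + 3(-2) = -22  true
(2) 7 = 3*2 + 1, so 3 does not divide 7  false
(3) S - W = -4 - 7 = -11  true
(4) W + X = 7 + (-2) = 5  true
(5) V - W = 0 - 7 = -7  true
(6) 7 / 7 = 1, so 7 divides 7  true
(7) min(-4, 0) = -4  true
(8) V = 0, and 0 ≠ -3  true
(9) V = 0, S = -4; 0 ≥ -4  true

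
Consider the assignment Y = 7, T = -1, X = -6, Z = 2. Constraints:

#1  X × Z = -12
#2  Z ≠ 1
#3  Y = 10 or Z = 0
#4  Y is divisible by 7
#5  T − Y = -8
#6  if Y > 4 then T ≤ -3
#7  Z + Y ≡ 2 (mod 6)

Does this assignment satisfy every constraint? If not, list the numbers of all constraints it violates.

The assignment fails constraints 3, 6, and 7.

#1 X × Z = -6 × 2 = -12  holds
#2 Z = 2, and 2 ≠ 1  holds
#3 Y = 7 ≠ 10 and Z = 2 ≠ 0; both disjuncts false  fails
#4 7 / 7 = 1, so 7 divides 7  holds
#5 T − Y = -1 − 7 = -8  holds
#6 Y = 7 > 4, so we need T ≤ -3; but T = -1 > -3  fails
#7 Z + Y = 9; 9 mod 6 = 3, not 2  fails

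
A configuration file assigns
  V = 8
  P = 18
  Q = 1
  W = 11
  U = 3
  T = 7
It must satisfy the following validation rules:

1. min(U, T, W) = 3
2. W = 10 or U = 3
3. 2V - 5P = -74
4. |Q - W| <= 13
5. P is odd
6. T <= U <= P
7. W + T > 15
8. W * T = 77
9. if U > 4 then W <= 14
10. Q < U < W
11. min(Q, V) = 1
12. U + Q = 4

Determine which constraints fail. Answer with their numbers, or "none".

1. min(3, 7, 11) = 3 — holds.
2. W = 11 ≠ 10, but U = 3 = 3 (second disjunct) — holds.
3. 2V - 5P = 2(8) - 5(18) = -74 — holds.
4. |1 - 11| = 10; 10 ≤ 13 — holds.
5. P = 18 is even — fails.
6. values 7, 3, 18; T = 7 is not <= U = 3 — fails.
7. W + T = 11 + 7 = 18; 18 > 15 — holds.
8. W * T = 11 * 7 = 77 — holds.
9. U = 3, not > 4; antecedent false, conditional vacuously true — holds.
10. values 1 < 3 < 11 — holds.
11. min(1, 8) = 1 — holds.
12. U + Q = 3 + 1 = 4 — holds.

No — constraints 5 and 6 are not satisfied.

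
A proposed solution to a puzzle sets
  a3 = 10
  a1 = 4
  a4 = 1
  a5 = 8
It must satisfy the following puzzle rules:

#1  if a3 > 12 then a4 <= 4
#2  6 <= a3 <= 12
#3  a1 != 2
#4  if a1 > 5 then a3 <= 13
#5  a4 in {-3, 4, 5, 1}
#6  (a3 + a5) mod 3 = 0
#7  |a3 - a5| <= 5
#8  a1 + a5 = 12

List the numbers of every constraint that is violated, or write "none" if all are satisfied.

#1 a3 = 10, not > 12; antecedent false, conditional vacuously true — OK.
#2 a3 = 10 lies in [6, 12] — OK.
#3 a1 = 4, and 4 ≠ 2 — OK.
#4 a1 = 4, not > 5; antecedent false, conditional vacuously true — OK.
#5 a4 = 1 is in {-3, 4, 5, 1} — OK.
#6 a3 + a5 = 18; 18 mod 3 = 0 — OK.
#7 |10 - 8| = 2; 2 ≤ 5 — OK.
#8 a1 + a5 = 4 + 8 = 12 — OK.

None — every constraint holds.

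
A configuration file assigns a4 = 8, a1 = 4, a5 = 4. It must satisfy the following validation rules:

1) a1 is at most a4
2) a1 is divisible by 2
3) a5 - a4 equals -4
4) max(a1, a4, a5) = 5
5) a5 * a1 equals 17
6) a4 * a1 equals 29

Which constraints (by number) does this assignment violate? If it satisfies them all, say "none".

1) a1 = 4, a4 = 8; 4 ≤ 8 — holds.
2) 4 / 2 = 2, so 2 divides 4 — holds.
3) a5 - a4 = 4 - 8 = -4 — holds.
4) max(4, 8, 4) = 8, not 5 — fails.
5) a5 * a1 = 4 * 4 = 16, not 17 — fails.
6) a4 * a1 = 8 * 4 = 32, not 29 — fails.

The assignment fails constraints 4, 5, and 6.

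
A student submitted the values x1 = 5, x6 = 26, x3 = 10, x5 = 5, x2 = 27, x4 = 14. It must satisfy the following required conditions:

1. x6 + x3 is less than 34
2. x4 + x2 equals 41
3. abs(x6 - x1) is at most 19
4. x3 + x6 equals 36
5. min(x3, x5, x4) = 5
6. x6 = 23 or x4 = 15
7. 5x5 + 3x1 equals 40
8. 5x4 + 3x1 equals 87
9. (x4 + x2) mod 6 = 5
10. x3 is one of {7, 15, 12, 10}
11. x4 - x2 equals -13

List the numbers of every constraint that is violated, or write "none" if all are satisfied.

1. x6 + x3 = 26 + 10 = 36; 36 ≥ 34, bound 34 not met — fails.
2. x4 + x2 = 14 + 27 = 41 — holds.
3. abs(26 - 5) = 21; 21 > 19, exceeds bound 19 — fails.
4. x3 + x6 = 10 + 26 = 36 — holds.
5. min(10, 5, 14) = 5 — holds.
6. x6 = 26 ≠ 23 and x4 = 14 ≠ 15; both disjuncts false — fails.
7. 5x5 + 3x1 = 5(5) + 3(5) = 40 — holds.
8. 5x4 + 3x1 = 5(14) + 3(5) = 85, not 87 — fails.
9. x4 + x2 = 41; 41 mod 6 = 5 — holds.
10. x3 = 10 is in {7, 15, 12, 10} — holds.
11. x4 - x2 = 14 - 27 = -13 — holds.

Constraints 1, 3, 6, and 8 are violated.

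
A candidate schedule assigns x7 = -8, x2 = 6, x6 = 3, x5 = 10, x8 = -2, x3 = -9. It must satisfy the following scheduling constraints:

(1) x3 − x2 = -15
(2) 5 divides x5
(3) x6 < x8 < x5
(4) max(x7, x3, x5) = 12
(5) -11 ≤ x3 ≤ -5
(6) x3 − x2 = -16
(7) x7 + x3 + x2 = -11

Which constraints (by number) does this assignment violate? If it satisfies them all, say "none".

(1) x3 − x2 = -9 − 6 = -15 — holds.
(2) 10 / 5 = 2, so 5 divides 10 — holds.
(3) values 3, -2, 10; x6 = 3 is not < x8 = -2 — fails.
(4) max(-8, -9, 10) = 10, not 12 — fails.
(5) x3 = -9 lies in [-11, -5] — holds.
(6) x3 − x2 = -9 − 6 = -15, not -16 — fails.
(7) x7 + x3 + x2 = -8 + (-9) + 6 = -11 — holds.

Violated: 3, 4, and 6.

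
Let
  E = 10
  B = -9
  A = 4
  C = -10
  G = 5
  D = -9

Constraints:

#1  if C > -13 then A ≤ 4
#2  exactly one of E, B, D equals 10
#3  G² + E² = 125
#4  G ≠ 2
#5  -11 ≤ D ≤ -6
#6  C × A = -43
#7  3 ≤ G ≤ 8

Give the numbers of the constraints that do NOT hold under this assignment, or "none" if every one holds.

#1 C = -10 > -13, so we need A ≤ 4; A = 4 ≤ 4  OK
#2 E=10, B=-9, D=-9; 1 of them equals 10  OK
#3 G² + E² = 5² + 10² = 25 + 100 = 125  OK
#4 G = 5, and 5 ≠ 2  OK
#5 D = -9 lies in [-11, -6]  OK
#6 C × A = -10 × 4 = -40, not -43  FAIL
#7 G = 5 lies in [3, 8]  OK

Violated: 6.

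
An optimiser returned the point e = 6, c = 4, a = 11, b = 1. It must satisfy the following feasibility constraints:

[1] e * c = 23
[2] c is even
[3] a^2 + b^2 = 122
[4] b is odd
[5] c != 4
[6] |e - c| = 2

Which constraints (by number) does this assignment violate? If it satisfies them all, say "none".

Constraints 1, 5 do not hold.

[1] e * c = 6 * 4 = 24, not 23 — fails.
[2] c = 4 is even — holds.
[3] a^2 + b^2 = 11^2 + 1^2 = 121 + 1 = 122 — holds.
[4] b = 1 is odd — holds.
[5] c = 4, but 4 is required to differ — fails.
[6] |6 - 4| = 2 — holds.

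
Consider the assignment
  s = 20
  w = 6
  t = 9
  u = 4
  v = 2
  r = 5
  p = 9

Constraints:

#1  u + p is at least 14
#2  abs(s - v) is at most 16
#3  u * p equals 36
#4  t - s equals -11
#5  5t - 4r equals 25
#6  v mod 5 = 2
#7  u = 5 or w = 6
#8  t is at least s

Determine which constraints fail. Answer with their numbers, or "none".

The assignment fails constraints 1, 2, and 8.

#1 u + p = 4 + 9 = 13; 13 < 14, bound 14 not met  no
#2 abs(20 - 2) = 18; 18 > 16, exceeds bound 16  no
#3 u * p = 4 * 9 = 36  yes
#4 t - s = 9 - 20 = -11  yes
#5 5t - 4r = 5(9) - 4(5) = 25  yes
#6 2 mod 5 = 2  yes
#7 u = 4 ≠ 5, but w = 6 = 6 (second disjunct)  yes
#8 t = 9, s = 20; 9 < 20 (want ≥)  no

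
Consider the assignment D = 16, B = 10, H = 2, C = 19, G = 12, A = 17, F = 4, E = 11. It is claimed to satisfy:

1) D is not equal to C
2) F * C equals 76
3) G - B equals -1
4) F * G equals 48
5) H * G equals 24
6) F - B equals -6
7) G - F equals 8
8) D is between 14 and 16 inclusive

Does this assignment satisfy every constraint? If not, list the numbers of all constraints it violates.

Constraint 3 does not hold.

1) D = 16, C = 19; distinct  holds
2) F * C = 4 * 19 = 76  holds
3) G - B = 12 - 10 = 2, not -1  fails
4) F * G = 4 * 12 = 48  holds
5) H * G = 2 * 12 = 24  holds
6) F - B = 4 - 10 = -6  holds
7) G - F = 12 - 4 = 8  holds
8) D = 16 lies in [14, 16]  holds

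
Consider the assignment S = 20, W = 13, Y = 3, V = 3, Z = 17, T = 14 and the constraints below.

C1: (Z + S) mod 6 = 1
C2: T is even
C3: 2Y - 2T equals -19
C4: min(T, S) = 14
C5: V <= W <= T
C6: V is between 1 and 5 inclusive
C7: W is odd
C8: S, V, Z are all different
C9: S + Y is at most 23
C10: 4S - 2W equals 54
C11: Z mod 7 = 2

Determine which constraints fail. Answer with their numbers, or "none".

C1: Z + S = 37; 37 mod 6 = 1  ✔
C2: T = 14 is even  ✔
C3: 2Y - 2T = 2(3) - 2(14) = -22, not -19  ✘
C4: min(14, 20) = 14  ✔
C5: values 3 <= 13 <= 14  ✔
C6: V = 3 lies in [1, 5]  ✔
C7: W = 13 is odd  ✔
C8: values 20, 3, 17 are pairwise distinct  ✔
C9: S + Y = 20 + 3 = 23; 23 ≤ 23  ✔
C10: 4S - 2W = 4(20) - 2(13) = 54  ✔
C11: 17 mod 7 = 3, not 2  ✘

No — constraints 3, 11 are not satisfied.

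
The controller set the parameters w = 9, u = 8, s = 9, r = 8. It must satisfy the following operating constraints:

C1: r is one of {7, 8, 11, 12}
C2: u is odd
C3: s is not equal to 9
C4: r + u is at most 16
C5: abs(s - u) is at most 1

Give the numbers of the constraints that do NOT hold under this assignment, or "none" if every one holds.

C1: r = 8 is in {7, 8, 11, 12} — holds.
C2: u = 8 is even — does not hold.
C3: s = 9, but 9 is required to differ — does not hold.
C4: r + u = 8 + 8 = 16; 16 ≤ 16 — holds.
C5: abs(9 - 8) = 1; 1 ≤ 1 — holds.

Violated: 2 and 3.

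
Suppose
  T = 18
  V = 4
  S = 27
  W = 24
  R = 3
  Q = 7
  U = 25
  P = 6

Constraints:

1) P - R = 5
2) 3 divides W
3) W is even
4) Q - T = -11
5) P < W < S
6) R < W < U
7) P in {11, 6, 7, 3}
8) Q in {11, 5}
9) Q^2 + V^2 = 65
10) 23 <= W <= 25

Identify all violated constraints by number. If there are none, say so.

1) P - R = 6 - 3 = 3, not 5 — does not hold.
2) 24 / 3 = 8, so 3 divides 24 — holds.
3) W = 24 is even — holds.
4) Q - T = 7 - 18 = -11 — holds.
5) values 6 < 24 < 27 — holds.
6) values 3 < 24 < 25 — holds.
7) P = 6 is in {11, 6, 7, 3} — holds.
8) Q = 7 is not in {11, 5} — does not hold.
9) Q^2 + V^2 = 7^2 + 4^2 = 49 + 16 = 65 — holds.
10) W = 24 lies in [23, 25] — holds.

Violated: 1 and 8.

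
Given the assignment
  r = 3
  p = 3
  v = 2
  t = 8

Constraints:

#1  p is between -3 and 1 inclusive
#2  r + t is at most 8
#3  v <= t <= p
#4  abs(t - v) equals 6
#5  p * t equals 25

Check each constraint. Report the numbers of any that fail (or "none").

Constraints 1, 2, 3, and 5 are violated.

#1 p = 3 is outside [-3, 1]  ✗
#2 r + t = 3 + 8 = 11; 11 > 8, bound 8 not met  ✗
#3 values 2, 8, 3; t = 8 is not <= p = 3  ✗
#4 abs(8 - 2) = 6  ✓
#5 p * t = 3 * 8 = 24, not 25  ✗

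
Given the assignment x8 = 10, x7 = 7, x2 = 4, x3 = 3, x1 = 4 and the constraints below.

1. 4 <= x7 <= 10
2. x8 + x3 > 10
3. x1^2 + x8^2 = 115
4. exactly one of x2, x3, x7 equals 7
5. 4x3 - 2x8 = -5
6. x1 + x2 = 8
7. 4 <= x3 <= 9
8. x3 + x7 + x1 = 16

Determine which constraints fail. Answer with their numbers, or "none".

1. x7 = 7 lies in [4, 10] — holds.
2. x8 + x3 = 10 + 3 = 13; 13 > 10 — holds.
3. x1^2 + x8^2 = 4^2 + 10^2 = 16 + 100 = 116, not 115 — fails.
4. x2=4, x3=3, x7=7; 1 of them equals 7 — holds.
5. 4x3 - 2x8 = 4(3) - 2(10) = -8, not -5 — fails.
6. x1 + x2 = 4 + 4 = 8 — holds.
7. x3 = 3 is outside [4, 9] — fails.
8. x3 + x7 + x1 = 3 + 7 + 4 = 14, not 16 — fails.

Violated: 3, 5, 7, 8.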